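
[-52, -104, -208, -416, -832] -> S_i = -52*2^i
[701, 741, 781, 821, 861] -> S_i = 701 + 40*i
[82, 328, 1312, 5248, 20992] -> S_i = 82*4^i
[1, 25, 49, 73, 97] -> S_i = 1 + 24*i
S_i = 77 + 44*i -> [77, 121, 165, 209, 253]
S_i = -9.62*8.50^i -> [-9.62, -81.77, -695.04, -5907.88, -50217.0]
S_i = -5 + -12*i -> [-5, -17, -29, -41, -53]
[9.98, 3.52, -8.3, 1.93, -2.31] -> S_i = Random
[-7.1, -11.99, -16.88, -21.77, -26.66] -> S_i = -7.10 + -4.89*i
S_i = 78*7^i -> [78, 546, 3822, 26754, 187278]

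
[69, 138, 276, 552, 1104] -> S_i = 69*2^i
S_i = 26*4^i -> [26, 104, 416, 1664, 6656]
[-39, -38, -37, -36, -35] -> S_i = -39 + 1*i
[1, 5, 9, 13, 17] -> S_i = 1 + 4*i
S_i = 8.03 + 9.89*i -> [8.03, 17.92, 27.81, 37.7, 47.59]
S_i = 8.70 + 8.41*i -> [8.7, 17.11, 25.52, 33.93, 42.34]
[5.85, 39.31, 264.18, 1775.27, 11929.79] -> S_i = 5.85*6.72^i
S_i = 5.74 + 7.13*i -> [5.74, 12.87, 20.0, 27.13, 34.26]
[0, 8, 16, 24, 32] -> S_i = 0 + 8*i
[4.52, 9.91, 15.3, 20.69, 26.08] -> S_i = 4.52 + 5.39*i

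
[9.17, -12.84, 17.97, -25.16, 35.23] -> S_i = 9.17*(-1.40)^i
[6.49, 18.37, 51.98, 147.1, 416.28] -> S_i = 6.49*2.83^i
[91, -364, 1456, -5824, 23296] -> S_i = 91*-4^i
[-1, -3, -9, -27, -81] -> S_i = -1*3^i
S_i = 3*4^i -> [3, 12, 48, 192, 768]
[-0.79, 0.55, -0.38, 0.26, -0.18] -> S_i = -0.79*(-0.69)^i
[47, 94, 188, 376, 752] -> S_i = 47*2^i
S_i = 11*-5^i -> [11, -55, 275, -1375, 6875]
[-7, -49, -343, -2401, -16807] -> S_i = -7*7^i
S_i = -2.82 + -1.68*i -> [-2.82, -4.5, -6.18, -7.86, -9.54]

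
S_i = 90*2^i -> [90, 180, 360, 720, 1440]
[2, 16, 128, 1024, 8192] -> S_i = 2*8^i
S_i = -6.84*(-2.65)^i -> [-6.84, 18.13, -48.03, 127.29, -337.32]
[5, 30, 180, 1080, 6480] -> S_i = 5*6^i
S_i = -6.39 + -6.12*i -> [-6.39, -12.51, -18.63, -24.75, -30.87]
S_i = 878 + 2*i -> [878, 880, 882, 884, 886]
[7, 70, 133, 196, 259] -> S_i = 7 + 63*i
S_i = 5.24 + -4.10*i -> [5.24, 1.14, -2.96, -7.06, -11.16]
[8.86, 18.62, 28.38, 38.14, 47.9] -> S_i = 8.86 + 9.76*i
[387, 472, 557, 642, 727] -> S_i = 387 + 85*i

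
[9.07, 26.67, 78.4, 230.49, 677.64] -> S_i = 9.07*2.94^i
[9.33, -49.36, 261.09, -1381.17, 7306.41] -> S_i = 9.33*(-5.29)^i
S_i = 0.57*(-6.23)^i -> [0.57, -3.55, 22.12, -137.83, 858.67]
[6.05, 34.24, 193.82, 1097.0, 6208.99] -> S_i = 6.05*5.66^i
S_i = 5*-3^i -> [5, -15, 45, -135, 405]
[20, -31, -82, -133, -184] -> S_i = 20 + -51*i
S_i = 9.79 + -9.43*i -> [9.79, 0.36, -9.07, -18.5, -27.93]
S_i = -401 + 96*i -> [-401, -305, -209, -113, -17]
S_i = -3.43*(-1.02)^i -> [-3.43, 3.5, -3.57, 3.64, -3.71]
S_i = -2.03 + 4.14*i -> [-2.03, 2.11, 6.25, 10.39, 14.53]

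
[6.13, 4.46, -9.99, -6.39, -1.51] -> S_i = Random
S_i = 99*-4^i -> [99, -396, 1584, -6336, 25344]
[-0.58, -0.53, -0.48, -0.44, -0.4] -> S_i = -0.58*0.91^i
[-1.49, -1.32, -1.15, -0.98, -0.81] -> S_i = -1.49 + 0.17*i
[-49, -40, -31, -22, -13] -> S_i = -49 + 9*i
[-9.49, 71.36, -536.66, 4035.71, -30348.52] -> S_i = -9.49*(-7.52)^i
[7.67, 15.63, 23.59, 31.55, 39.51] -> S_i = 7.67 + 7.96*i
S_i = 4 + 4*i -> [4, 8, 12, 16, 20]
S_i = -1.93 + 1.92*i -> [-1.93, -0.01, 1.91, 3.83, 5.75]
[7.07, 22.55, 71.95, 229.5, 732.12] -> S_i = 7.07*3.19^i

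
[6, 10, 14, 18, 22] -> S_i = 6 + 4*i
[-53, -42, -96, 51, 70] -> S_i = Random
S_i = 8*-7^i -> [8, -56, 392, -2744, 19208]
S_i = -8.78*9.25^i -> [-8.78, -81.21, -751.24, -6948.96, -64277.87]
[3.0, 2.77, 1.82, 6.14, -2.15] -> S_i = Random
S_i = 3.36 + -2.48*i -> [3.36, 0.88, -1.6, -4.08, -6.56]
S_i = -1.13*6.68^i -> [-1.13, -7.55, -50.42, -336.83, -2250.01]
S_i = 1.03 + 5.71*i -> [1.03, 6.74, 12.45, 18.16, 23.87]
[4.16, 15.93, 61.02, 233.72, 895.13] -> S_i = 4.16*3.83^i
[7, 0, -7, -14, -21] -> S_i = 7 + -7*i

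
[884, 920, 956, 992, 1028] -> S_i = 884 + 36*i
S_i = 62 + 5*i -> [62, 67, 72, 77, 82]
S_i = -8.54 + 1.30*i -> [-8.54, -7.24, -5.94, -4.64, -3.34]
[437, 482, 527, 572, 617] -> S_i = 437 + 45*i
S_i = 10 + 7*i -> [10, 17, 24, 31, 38]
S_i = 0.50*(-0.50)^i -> [0.5, -0.25, 0.12, -0.06, 0.03]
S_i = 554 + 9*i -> [554, 563, 572, 581, 590]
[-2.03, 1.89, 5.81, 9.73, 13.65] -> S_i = -2.03 + 3.92*i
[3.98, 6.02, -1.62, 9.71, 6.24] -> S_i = Random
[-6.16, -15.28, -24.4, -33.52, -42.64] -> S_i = -6.16 + -9.12*i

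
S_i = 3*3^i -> [3, 9, 27, 81, 243]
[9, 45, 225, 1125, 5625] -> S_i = 9*5^i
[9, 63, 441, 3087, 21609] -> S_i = 9*7^i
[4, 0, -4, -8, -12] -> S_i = 4 + -4*i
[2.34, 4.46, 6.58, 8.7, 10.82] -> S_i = 2.34 + 2.12*i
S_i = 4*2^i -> [4, 8, 16, 32, 64]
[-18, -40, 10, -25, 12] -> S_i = Random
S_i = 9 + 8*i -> [9, 17, 25, 33, 41]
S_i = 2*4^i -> [2, 8, 32, 128, 512]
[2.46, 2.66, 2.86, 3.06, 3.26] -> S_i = 2.46 + 0.20*i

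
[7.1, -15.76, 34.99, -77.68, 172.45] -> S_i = 7.10*(-2.22)^i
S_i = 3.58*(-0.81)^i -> [3.58, -2.9, 2.35, -1.9, 1.54]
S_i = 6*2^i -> [6, 12, 24, 48, 96]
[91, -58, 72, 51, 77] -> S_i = Random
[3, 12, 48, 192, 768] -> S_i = 3*4^i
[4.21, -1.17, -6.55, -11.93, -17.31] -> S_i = 4.21 + -5.38*i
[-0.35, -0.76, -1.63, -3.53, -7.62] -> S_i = -0.35*2.16^i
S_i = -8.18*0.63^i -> [-8.18, -5.15, -3.25, -2.05, -1.29]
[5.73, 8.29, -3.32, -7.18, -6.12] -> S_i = Random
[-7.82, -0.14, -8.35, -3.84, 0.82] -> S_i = Random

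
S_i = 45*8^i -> [45, 360, 2880, 23040, 184320]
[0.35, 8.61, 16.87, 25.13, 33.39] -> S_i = 0.35 + 8.26*i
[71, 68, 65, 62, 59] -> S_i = 71 + -3*i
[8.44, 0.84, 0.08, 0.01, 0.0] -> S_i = 8.44*0.10^i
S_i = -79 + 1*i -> [-79, -78, -77, -76, -75]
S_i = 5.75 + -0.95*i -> [5.75, 4.8, 3.85, 2.9, 1.95]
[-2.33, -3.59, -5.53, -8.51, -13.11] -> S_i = -2.33*1.54^i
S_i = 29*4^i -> [29, 116, 464, 1856, 7424]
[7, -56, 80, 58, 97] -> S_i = Random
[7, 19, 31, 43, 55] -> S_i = 7 + 12*i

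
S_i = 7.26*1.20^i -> [7.26, 8.71, 10.45, 12.55, 15.05]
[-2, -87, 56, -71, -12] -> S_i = Random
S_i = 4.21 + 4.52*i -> [4.21, 8.73, 13.25, 17.77, 22.29]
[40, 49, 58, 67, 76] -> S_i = 40 + 9*i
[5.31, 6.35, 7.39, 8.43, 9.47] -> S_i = 5.31 + 1.04*i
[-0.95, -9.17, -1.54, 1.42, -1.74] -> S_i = Random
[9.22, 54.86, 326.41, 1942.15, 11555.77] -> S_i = 9.22*5.95^i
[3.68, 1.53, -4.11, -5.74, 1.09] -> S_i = Random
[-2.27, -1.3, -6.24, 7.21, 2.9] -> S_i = Random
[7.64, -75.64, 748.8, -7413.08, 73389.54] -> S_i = 7.64*(-9.90)^i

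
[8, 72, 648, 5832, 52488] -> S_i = 8*9^i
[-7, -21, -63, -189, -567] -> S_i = -7*3^i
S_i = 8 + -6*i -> [8, 2, -4, -10, -16]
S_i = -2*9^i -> [-2, -18, -162, -1458, -13122]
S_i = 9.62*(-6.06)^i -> [9.62, -58.3, 353.28, -2140.88, 12973.75]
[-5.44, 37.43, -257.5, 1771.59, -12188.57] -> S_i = -5.44*(-6.88)^i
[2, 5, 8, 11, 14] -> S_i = 2 + 3*i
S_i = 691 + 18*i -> [691, 709, 727, 745, 763]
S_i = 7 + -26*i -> [7, -19, -45, -71, -97]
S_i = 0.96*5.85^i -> [0.96, 5.62, 32.85, 192.19, 1124.33]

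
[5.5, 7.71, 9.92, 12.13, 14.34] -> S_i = 5.50 + 2.21*i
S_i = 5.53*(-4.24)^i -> [5.53, -23.45, 99.42, -421.52, 1787.26]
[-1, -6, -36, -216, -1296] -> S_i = -1*6^i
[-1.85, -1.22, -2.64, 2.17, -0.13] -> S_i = Random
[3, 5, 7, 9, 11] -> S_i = 3 + 2*i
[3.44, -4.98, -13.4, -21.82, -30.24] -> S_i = 3.44 + -8.42*i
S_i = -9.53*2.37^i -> [-9.53, -22.59, -53.53, -126.86, -300.67]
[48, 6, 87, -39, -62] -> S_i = Random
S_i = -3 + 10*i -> [-3, 7, 17, 27, 37]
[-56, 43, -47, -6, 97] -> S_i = Random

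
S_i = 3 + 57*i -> [3, 60, 117, 174, 231]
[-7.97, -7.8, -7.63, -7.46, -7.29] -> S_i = -7.97 + 0.17*i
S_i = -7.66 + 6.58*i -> [-7.66, -1.08, 5.5, 12.08, 18.66]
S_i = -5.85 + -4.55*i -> [-5.85, -10.4, -14.95, -19.5, -24.05]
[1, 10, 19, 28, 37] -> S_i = 1 + 9*i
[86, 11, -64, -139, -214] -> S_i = 86 + -75*i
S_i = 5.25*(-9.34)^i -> [5.25, -49.04, 457.99, -4277.6, 39952.76]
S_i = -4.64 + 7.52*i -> [-4.64, 2.88, 10.4, 17.92, 25.44]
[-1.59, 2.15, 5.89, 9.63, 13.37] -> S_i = -1.59 + 3.74*i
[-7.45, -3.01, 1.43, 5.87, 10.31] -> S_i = -7.45 + 4.44*i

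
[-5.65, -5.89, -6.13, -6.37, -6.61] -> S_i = -5.65 + -0.24*i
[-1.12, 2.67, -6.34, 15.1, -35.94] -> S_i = -1.12*(-2.38)^i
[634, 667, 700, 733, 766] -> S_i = 634 + 33*i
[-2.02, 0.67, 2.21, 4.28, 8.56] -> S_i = Random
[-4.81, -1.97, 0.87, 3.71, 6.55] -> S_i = -4.81 + 2.84*i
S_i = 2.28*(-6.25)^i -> [2.28, -14.25, 89.06, -556.64, 3479.0]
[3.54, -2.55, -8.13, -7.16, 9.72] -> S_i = Random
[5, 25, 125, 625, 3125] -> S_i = 5*5^i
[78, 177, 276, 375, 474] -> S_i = 78 + 99*i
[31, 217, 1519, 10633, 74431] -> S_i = 31*7^i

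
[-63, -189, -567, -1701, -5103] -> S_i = -63*3^i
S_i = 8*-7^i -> [8, -56, 392, -2744, 19208]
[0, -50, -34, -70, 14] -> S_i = Random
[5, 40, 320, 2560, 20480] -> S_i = 5*8^i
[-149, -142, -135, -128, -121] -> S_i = -149 + 7*i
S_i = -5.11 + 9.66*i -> [-5.11, 4.55, 14.21, 23.87, 33.53]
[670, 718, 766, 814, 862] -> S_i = 670 + 48*i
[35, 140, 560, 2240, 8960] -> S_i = 35*4^i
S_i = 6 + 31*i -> [6, 37, 68, 99, 130]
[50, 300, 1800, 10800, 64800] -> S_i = 50*6^i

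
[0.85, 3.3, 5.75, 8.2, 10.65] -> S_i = 0.85 + 2.45*i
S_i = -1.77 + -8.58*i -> [-1.77, -10.35, -18.93, -27.51, -36.09]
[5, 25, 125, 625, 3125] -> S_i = 5*5^i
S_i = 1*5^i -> [1, 5, 25, 125, 625]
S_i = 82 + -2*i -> [82, 80, 78, 76, 74]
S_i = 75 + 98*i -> [75, 173, 271, 369, 467]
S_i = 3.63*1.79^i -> [3.63, 6.5, 11.63, 20.82, 37.27]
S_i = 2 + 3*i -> [2, 5, 8, 11, 14]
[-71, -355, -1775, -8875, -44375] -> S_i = -71*5^i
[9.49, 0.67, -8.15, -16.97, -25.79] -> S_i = 9.49 + -8.82*i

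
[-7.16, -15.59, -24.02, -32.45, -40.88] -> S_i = -7.16 + -8.43*i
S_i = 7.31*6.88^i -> [7.31, 50.29, 346.01, 2380.58, 16378.39]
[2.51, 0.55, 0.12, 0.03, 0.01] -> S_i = 2.51*0.22^i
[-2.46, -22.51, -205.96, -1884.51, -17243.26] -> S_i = -2.46*9.15^i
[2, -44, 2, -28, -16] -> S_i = Random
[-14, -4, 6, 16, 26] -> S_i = -14 + 10*i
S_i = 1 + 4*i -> [1, 5, 9, 13, 17]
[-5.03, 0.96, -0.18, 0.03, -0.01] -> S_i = -5.03*(-0.19)^i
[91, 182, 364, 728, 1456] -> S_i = 91*2^i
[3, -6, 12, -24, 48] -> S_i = 3*-2^i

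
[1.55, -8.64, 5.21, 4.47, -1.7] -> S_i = Random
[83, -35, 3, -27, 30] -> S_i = Random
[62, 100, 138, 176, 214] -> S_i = 62 + 38*i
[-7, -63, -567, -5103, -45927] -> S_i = -7*9^i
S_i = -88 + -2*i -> [-88, -90, -92, -94, -96]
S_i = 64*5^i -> [64, 320, 1600, 8000, 40000]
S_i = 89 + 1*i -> [89, 90, 91, 92, 93]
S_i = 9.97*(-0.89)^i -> [9.97, -8.87, 7.9, -7.03, 6.26]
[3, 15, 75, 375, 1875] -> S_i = 3*5^i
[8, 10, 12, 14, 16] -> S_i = 8 + 2*i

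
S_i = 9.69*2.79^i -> [9.69, 27.04, 75.43, 210.44, 587.14]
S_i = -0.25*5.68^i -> [-0.25, -1.42, -8.07, -45.81, -260.22]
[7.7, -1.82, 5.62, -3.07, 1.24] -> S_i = Random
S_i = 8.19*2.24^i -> [8.19, 18.35, 41.09, 92.05, 206.19]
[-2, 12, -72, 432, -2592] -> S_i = -2*-6^i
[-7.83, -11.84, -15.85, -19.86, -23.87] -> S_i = -7.83 + -4.01*i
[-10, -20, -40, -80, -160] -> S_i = -10*2^i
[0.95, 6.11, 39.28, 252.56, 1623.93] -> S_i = 0.95*6.43^i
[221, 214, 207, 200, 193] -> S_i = 221 + -7*i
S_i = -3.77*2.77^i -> [-3.77, -10.44, -28.93, -80.13, -221.95]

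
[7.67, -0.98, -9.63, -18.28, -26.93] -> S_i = 7.67 + -8.65*i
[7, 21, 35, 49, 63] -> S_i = 7 + 14*i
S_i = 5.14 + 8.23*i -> [5.14, 13.37, 21.6, 29.83, 38.06]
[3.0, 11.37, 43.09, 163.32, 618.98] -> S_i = 3.00*3.79^i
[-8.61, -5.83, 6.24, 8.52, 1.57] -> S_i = Random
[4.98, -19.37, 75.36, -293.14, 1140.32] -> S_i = 4.98*(-3.89)^i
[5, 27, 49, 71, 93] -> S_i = 5 + 22*i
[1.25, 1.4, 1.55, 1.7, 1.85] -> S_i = 1.25 + 0.15*i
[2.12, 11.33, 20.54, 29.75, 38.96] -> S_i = 2.12 + 9.21*i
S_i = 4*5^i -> [4, 20, 100, 500, 2500]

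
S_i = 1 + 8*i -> [1, 9, 17, 25, 33]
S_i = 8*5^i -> [8, 40, 200, 1000, 5000]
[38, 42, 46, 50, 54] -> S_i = 38 + 4*i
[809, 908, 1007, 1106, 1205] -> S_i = 809 + 99*i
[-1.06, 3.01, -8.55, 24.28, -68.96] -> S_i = -1.06*(-2.84)^i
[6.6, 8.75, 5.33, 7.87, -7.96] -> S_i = Random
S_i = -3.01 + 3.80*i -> [-3.01, 0.79, 4.59, 8.39, 12.19]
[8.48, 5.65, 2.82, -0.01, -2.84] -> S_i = 8.48 + -2.83*i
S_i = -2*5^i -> [-2, -10, -50, -250, -1250]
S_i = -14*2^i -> [-14, -28, -56, -112, -224]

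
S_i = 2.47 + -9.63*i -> [2.47, -7.16, -16.79, -26.42, -36.05]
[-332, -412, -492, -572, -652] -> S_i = -332 + -80*i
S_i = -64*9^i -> [-64, -576, -5184, -46656, -419904]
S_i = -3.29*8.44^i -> [-3.29, -27.77, -234.36, -1977.99, -16694.2]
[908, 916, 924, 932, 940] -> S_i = 908 + 8*i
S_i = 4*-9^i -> [4, -36, 324, -2916, 26244]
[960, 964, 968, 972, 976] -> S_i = 960 + 4*i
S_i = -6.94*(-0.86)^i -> [-6.94, 5.97, -5.13, 4.41, -3.8]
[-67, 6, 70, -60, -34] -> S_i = Random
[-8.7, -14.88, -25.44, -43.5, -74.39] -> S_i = -8.70*1.71^i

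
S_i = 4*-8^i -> [4, -32, 256, -2048, 16384]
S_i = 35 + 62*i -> [35, 97, 159, 221, 283]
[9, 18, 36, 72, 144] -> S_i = 9*2^i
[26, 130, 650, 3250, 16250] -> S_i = 26*5^i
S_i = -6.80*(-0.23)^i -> [-6.8, 1.56, -0.36, 0.08, -0.02]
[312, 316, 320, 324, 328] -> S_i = 312 + 4*i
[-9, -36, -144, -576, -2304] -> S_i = -9*4^i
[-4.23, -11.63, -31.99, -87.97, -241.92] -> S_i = -4.23*2.75^i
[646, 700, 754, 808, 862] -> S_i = 646 + 54*i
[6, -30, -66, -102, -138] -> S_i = 6 + -36*i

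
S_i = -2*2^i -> [-2, -4, -8, -16, -32]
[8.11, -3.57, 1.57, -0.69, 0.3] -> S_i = 8.11*(-0.44)^i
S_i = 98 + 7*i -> [98, 105, 112, 119, 126]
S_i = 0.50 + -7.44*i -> [0.5, -6.94, -14.38, -21.82, -29.26]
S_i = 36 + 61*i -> [36, 97, 158, 219, 280]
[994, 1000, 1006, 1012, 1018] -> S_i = 994 + 6*i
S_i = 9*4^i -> [9, 36, 144, 576, 2304]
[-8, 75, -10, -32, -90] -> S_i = Random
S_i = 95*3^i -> [95, 285, 855, 2565, 7695]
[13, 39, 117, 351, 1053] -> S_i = 13*3^i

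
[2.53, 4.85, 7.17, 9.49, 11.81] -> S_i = 2.53 + 2.32*i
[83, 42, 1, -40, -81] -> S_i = 83 + -41*i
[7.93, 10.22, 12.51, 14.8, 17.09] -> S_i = 7.93 + 2.29*i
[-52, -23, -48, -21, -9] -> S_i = Random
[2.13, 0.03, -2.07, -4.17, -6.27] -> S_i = 2.13 + -2.10*i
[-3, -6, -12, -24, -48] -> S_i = -3*2^i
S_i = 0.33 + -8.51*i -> [0.33, -8.18, -16.69, -25.2, -33.71]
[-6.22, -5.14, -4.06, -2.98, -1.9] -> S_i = -6.22 + 1.08*i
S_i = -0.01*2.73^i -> [-0.01, -0.03, -0.07, -0.2, -0.56]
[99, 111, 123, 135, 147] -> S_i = 99 + 12*i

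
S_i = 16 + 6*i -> [16, 22, 28, 34, 40]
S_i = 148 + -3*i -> [148, 145, 142, 139, 136]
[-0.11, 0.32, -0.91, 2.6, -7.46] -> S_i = -0.11*(-2.87)^i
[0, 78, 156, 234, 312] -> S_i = 0 + 78*i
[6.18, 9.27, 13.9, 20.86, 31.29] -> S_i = 6.18*1.50^i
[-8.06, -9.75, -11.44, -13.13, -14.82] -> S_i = -8.06 + -1.69*i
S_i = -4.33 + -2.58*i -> [-4.33, -6.91, -9.49, -12.07, -14.65]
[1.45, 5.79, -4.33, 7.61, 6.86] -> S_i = Random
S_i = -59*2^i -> [-59, -118, -236, -472, -944]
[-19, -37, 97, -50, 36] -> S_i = Random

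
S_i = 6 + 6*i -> [6, 12, 18, 24, 30]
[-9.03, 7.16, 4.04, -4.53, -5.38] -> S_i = Random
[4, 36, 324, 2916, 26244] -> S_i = 4*9^i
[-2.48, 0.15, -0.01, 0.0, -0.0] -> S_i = -2.48*(-0.06)^i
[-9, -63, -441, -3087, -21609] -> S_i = -9*7^i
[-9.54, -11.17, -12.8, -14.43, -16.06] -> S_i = -9.54 + -1.63*i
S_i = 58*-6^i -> [58, -348, 2088, -12528, 75168]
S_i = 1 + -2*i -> [1, -1, -3, -5, -7]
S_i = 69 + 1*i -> [69, 70, 71, 72, 73]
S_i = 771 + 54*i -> [771, 825, 879, 933, 987]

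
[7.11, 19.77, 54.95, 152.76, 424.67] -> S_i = 7.11*2.78^i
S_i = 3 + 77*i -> [3, 80, 157, 234, 311]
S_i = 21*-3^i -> [21, -63, 189, -567, 1701]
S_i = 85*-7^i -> [85, -595, 4165, -29155, 204085]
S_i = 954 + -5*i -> [954, 949, 944, 939, 934]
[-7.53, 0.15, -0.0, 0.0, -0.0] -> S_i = -7.53*(-0.02)^i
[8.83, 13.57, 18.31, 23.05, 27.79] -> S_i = 8.83 + 4.74*i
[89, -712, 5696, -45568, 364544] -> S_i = 89*-8^i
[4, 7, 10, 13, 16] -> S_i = 4 + 3*i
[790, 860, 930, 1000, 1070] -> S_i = 790 + 70*i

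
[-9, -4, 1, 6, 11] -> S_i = -9 + 5*i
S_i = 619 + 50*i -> [619, 669, 719, 769, 819]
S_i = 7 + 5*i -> [7, 12, 17, 22, 27]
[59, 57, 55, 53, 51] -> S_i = 59 + -2*i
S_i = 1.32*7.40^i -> [1.32, 9.77, 72.28, 534.9, 3958.23]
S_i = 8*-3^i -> [8, -24, 72, -216, 648]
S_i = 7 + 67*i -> [7, 74, 141, 208, 275]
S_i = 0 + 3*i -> [0, 3, 6, 9, 12]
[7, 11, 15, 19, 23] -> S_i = 7 + 4*i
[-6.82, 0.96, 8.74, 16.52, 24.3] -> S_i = -6.82 + 7.78*i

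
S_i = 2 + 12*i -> [2, 14, 26, 38, 50]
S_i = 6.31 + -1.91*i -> [6.31, 4.4, 2.49, 0.58, -1.33]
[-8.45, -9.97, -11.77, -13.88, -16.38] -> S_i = -8.45*1.18^i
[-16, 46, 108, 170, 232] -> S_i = -16 + 62*i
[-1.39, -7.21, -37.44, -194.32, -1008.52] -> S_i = -1.39*5.19^i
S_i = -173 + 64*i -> [-173, -109, -45, 19, 83]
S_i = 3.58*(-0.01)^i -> [3.58, -0.04, 0.0, -0.0, 0.0]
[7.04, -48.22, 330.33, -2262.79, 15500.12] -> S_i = 7.04*(-6.85)^i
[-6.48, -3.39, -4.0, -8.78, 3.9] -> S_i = Random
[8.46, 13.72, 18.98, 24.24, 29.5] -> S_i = 8.46 + 5.26*i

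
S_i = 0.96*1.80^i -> [0.96, 1.73, 3.11, 5.6, 10.08]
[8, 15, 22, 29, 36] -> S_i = 8 + 7*i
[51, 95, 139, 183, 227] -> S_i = 51 + 44*i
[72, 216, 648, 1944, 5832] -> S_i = 72*3^i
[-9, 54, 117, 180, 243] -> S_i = -9 + 63*i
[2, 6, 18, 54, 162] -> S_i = 2*3^i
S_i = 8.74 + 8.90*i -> [8.74, 17.64, 26.54, 35.44, 44.34]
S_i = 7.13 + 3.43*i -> [7.13, 10.56, 13.99, 17.42, 20.85]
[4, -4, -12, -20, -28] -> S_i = 4 + -8*i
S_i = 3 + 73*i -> [3, 76, 149, 222, 295]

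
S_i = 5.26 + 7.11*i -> [5.26, 12.37, 19.48, 26.59, 33.7]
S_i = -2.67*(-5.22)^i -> [-2.67, 13.94, -72.75, 379.77, -1982.41]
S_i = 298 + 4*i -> [298, 302, 306, 310, 314]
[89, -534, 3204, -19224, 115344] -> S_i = 89*-6^i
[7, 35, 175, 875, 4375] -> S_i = 7*5^i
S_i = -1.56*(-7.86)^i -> [-1.56, 12.26, -96.38, 757.52, -5954.08]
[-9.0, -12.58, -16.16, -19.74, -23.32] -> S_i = -9.00 + -3.58*i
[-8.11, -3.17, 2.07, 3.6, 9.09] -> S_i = Random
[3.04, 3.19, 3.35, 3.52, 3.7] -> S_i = 3.04*1.05^i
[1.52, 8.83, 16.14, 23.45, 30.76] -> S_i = 1.52 + 7.31*i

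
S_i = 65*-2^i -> [65, -130, 260, -520, 1040]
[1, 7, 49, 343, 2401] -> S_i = 1*7^i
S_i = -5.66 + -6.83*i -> [-5.66, -12.49, -19.32, -26.15, -32.98]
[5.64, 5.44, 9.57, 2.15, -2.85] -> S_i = Random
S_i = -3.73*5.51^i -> [-3.73, -20.55, -113.24, -623.97, -3438.07]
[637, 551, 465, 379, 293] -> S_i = 637 + -86*i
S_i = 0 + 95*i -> [0, 95, 190, 285, 380]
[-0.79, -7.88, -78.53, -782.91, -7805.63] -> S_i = -0.79*9.97^i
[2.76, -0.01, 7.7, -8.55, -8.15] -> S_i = Random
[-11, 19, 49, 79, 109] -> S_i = -11 + 30*i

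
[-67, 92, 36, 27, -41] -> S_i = Random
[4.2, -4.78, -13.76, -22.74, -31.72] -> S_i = 4.20 + -8.98*i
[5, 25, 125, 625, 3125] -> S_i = 5*5^i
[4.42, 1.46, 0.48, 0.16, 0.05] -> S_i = 4.42*0.33^i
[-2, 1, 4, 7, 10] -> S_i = -2 + 3*i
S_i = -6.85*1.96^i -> [-6.85, -13.43, -26.31, -51.58, -101.09]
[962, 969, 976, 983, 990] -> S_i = 962 + 7*i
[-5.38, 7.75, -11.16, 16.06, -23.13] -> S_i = -5.38*(-1.44)^i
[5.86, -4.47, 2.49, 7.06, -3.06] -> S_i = Random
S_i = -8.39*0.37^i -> [-8.39, -3.1, -1.15, -0.42, -0.16]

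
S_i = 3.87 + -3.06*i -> [3.87, 0.81, -2.25, -5.31, -8.37]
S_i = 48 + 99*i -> [48, 147, 246, 345, 444]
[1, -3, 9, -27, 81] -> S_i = 1*-3^i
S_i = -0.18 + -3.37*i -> [-0.18, -3.55, -6.92, -10.29, -13.66]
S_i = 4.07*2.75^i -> [4.07, 11.19, 30.78, 84.64, 232.77]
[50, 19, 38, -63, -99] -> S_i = Random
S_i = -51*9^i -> [-51, -459, -4131, -37179, -334611]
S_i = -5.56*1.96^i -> [-5.56, -10.9, -21.36, -41.86, -82.05]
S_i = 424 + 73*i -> [424, 497, 570, 643, 716]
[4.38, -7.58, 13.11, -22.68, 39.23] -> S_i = 4.38*(-1.73)^i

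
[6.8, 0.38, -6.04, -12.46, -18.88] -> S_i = 6.80 + -6.42*i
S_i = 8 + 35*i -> [8, 43, 78, 113, 148]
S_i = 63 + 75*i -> [63, 138, 213, 288, 363]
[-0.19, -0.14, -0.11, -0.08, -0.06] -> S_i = -0.19*0.75^i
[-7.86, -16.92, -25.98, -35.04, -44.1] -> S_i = -7.86 + -9.06*i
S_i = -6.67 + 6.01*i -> [-6.67, -0.66, 5.35, 11.36, 17.37]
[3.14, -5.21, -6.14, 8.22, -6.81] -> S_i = Random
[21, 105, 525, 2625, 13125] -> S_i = 21*5^i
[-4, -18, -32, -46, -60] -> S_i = -4 + -14*i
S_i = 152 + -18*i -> [152, 134, 116, 98, 80]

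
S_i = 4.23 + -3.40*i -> [4.23, 0.83, -2.57, -5.97, -9.37]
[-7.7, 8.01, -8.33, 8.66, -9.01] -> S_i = -7.70*(-1.04)^i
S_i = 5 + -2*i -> [5, 3, 1, -1, -3]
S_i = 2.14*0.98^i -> [2.14, 2.1, 2.06, 2.01, 1.97]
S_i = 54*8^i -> [54, 432, 3456, 27648, 221184]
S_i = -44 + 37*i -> [-44, -7, 30, 67, 104]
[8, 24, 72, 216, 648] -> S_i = 8*3^i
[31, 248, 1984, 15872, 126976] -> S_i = 31*8^i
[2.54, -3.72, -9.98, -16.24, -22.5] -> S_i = 2.54 + -6.26*i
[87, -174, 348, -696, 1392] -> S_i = 87*-2^i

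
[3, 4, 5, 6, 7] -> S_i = 3 + 1*i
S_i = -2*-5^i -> [-2, 10, -50, 250, -1250]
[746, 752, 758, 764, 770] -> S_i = 746 + 6*i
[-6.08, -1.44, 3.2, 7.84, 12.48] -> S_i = -6.08 + 4.64*i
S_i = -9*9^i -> [-9, -81, -729, -6561, -59049]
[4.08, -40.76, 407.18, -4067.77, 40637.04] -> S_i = 4.08*(-9.99)^i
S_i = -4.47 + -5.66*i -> [-4.47, -10.13, -15.79, -21.45, -27.11]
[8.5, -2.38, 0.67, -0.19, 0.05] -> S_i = 8.50*(-0.28)^i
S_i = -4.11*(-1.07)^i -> [-4.11, 4.4, -4.71, 5.03, -5.39]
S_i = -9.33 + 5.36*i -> [-9.33, -3.97, 1.39, 6.75, 12.11]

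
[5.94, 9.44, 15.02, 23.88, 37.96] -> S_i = 5.94*1.59^i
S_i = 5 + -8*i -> [5, -3, -11, -19, -27]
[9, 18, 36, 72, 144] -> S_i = 9*2^i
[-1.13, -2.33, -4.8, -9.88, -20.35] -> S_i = -1.13*2.06^i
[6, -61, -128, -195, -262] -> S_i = 6 + -67*i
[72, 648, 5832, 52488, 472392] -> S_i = 72*9^i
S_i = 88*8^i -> [88, 704, 5632, 45056, 360448]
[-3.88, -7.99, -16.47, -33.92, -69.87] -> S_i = -3.88*2.06^i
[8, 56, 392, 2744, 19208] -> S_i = 8*7^i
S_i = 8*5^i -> [8, 40, 200, 1000, 5000]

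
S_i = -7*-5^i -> [-7, 35, -175, 875, -4375]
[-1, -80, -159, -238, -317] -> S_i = -1 + -79*i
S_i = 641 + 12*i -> [641, 653, 665, 677, 689]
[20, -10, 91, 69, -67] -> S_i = Random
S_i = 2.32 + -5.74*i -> [2.32, -3.42, -9.16, -14.9, -20.64]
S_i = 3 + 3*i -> [3, 6, 9, 12, 15]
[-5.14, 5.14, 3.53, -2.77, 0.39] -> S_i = Random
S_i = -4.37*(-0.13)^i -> [-4.37, 0.57, -0.07, 0.01, -0.0]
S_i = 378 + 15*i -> [378, 393, 408, 423, 438]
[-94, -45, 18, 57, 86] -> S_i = Random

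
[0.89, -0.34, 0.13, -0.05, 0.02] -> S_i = 0.89*(-0.38)^i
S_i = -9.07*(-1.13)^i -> [-9.07, 10.25, -11.58, 13.09, -14.79]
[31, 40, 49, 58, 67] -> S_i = 31 + 9*i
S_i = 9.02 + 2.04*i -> [9.02, 11.06, 13.1, 15.14, 17.18]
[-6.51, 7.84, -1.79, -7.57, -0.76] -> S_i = Random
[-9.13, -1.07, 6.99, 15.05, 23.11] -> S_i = -9.13 + 8.06*i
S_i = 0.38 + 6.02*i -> [0.38, 6.4, 12.42, 18.44, 24.46]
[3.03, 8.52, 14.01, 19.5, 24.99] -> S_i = 3.03 + 5.49*i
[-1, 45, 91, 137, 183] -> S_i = -1 + 46*i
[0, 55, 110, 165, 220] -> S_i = 0 + 55*i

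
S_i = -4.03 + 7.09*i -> [-4.03, 3.06, 10.15, 17.24, 24.33]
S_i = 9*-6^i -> [9, -54, 324, -1944, 11664]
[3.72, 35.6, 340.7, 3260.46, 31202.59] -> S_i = 3.72*9.57^i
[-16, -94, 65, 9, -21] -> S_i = Random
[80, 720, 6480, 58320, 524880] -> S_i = 80*9^i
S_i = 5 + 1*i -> [5, 6, 7, 8, 9]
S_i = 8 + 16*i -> [8, 24, 40, 56, 72]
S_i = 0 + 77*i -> [0, 77, 154, 231, 308]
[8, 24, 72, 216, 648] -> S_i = 8*3^i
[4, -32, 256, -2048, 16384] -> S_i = 4*-8^i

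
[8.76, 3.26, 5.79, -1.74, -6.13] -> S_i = Random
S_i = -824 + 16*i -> [-824, -808, -792, -776, -760]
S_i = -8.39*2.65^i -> [-8.39, -22.23, -58.92, -156.13, -413.76]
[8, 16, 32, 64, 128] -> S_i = 8*2^i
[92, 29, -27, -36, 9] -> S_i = Random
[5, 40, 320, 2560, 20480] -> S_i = 5*8^i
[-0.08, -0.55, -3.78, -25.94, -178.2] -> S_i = -0.08*6.87^i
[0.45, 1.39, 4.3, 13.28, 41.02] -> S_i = 0.45*3.09^i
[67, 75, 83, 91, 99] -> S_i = 67 + 8*i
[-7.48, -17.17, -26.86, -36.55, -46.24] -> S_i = -7.48 + -9.69*i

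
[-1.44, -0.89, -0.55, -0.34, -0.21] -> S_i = -1.44*0.62^i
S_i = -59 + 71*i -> [-59, 12, 83, 154, 225]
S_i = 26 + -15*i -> [26, 11, -4, -19, -34]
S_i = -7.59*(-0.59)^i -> [-7.59, 4.48, -2.64, 1.56, -0.92]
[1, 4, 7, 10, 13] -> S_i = 1 + 3*i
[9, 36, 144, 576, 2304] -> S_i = 9*4^i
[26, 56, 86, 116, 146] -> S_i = 26 + 30*i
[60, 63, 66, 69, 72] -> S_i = 60 + 3*i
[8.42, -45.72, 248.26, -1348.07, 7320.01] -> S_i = 8.42*(-5.43)^i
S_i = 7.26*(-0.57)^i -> [7.26, -4.14, 2.36, -1.34, 0.77]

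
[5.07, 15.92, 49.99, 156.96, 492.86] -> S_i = 5.07*3.14^i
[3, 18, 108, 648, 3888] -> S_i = 3*6^i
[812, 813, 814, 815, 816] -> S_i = 812 + 1*i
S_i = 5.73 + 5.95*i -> [5.73, 11.68, 17.63, 23.58, 29.53]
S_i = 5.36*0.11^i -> [5.36, 0.59, 0.06, 0.01, 0.0]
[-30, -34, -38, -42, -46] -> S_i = -30 + -4*i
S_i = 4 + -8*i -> [4, -4, -12, -20, -28]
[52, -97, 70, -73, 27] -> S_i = Random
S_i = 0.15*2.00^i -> [0.15, 0.3, 0.6, 1.2, 2.4]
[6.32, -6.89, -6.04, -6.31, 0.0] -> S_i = Random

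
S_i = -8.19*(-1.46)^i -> [-8.19, 11.96, -17.46, 25.49, -37.21]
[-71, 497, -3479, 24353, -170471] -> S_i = -71*-7^i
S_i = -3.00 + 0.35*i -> [-3.0, -2.65, -2.3, -1.95, -1.6]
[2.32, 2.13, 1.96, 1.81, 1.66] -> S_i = 2.32*0.92^i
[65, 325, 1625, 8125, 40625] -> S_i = 65*5^i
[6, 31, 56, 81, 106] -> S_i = 6 + 25*i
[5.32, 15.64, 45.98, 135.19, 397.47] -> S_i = 5.32*2.94^i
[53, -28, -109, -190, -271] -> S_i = 53 + -81*i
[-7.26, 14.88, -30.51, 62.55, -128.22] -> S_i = -7.26*(-2.05)^i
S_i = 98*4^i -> [98, 392, 1568, 6272, 25088]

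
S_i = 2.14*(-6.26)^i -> [2.14, -13.4, 83.86, -524.97, 3286.33]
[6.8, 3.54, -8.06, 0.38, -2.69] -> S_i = Random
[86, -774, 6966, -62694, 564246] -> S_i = 86*-9^i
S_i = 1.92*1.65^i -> [1.92, 3.17, 5.23, 8.62, 14.23]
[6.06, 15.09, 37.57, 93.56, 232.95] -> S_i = 6.06*2.49^i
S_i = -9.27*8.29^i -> [-9.27, -76.85, -637.07, -5281.33, -43782.23]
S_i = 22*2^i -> [22, 44, 88, 176, 352]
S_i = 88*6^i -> [88, 528, 3168, 19008, 114048]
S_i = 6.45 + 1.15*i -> [6.45, 7.6, 8.75, 9.9, 11.05]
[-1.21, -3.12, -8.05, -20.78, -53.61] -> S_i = -1.21*2.58^i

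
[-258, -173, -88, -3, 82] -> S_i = -258 + 85*i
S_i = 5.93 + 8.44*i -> [5.93, 14.37, 22.81, 31.25, 39.69]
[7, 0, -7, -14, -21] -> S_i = 7 + -7*i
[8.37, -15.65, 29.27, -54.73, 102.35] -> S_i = 8.37*(-1.87)^i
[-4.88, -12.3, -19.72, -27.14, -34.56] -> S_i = -4.88 + -7.42*i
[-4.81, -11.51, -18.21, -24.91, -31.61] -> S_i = -4.81 + -6.70*i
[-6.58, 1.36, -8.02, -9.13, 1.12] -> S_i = Random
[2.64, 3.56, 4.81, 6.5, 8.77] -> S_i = 2.64*1.35^i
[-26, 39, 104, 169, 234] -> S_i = -26 + 65*i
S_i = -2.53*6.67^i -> [-2.53, -16.88, -112.56, -750.75, -5007.53]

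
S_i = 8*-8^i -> [8, -64, 512, -4096, 32768]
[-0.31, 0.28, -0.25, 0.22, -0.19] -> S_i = -0.31*(-0.89)^i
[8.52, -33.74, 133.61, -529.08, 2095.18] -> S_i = 8.52*(-3.96)^i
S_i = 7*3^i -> [7, 21, 63, 189, 567]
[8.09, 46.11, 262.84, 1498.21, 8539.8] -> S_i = 8.09*5.70^i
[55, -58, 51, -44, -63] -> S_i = Random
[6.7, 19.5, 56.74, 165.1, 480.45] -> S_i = 6.70*2.91^i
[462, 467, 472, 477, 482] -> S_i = 462 + 5*i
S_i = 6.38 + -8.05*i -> [6.38, -1.67, -9.72, -17.77, -25.82]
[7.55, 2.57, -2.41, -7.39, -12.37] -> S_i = 7.55 + -4.98*i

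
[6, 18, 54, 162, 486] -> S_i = 6*3^i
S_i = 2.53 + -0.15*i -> [2.53, 2.38, 2.23, 2.08, 1.93]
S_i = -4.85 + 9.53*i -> [-4.85, 4.68, 14.21, 23.74, 33.27]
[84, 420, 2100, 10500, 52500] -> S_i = 84*5^i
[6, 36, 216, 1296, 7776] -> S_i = 6*6^i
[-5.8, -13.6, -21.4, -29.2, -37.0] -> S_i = -5.80 + -7.80*i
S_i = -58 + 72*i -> [-58, 14, 86, 158, 230]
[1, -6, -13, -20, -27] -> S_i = 1 + -7*i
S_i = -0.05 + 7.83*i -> [-0.05, 7.78, 15.61, 23.44, 31.27]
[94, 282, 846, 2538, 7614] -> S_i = 94*3^i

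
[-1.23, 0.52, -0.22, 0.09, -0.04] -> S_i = -1.23*(-0.42)^i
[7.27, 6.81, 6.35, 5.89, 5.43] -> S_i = 7.27 + -0.46*i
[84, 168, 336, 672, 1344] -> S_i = 84*2^i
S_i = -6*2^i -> [-6, -12, -24, -48, -96]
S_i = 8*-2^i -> [8, -16, 32, -64, 128]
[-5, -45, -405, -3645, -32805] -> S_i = -5*9^i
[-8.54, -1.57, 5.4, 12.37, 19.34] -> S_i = -8.54 + 6.97*i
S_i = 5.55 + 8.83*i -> [5.55, 14.38, 23.21, 32.04, 40.87]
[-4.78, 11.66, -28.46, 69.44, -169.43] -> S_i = -4.78*(-2.44)^i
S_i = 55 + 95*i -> [55, 150, 245, 340, 435]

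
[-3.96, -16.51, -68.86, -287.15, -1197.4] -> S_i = -3.96*4.17^i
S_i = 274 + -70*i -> [274, 204, 134, 64, -6]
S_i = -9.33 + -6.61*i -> [-9.33, -15.94, -22.55, -29.16, -35.77]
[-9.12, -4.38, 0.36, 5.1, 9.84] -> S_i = -9.12 + 4.74*i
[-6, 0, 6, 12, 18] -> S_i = -6 + 6*i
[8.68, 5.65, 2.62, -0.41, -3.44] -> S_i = 8.68 + -3.03*i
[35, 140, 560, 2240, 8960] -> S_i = 35*4^i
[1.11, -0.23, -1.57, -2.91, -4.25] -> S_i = 1.11 + -1.34*i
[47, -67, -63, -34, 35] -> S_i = Random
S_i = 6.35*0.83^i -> [6.35, 5.27, 4.37, 3.63, 3.01]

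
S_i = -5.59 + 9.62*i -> [-5.59, 4.03, 13.65, 23.27, 32.89]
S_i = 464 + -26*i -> [464, 438, 412, 386, 360]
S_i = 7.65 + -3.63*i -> [7.65, 4.02, 0.39, -3.24, -6.87]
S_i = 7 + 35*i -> [7, 42, 77, 112, 147]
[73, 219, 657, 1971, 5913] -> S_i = 73*3^i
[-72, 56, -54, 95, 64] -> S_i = Random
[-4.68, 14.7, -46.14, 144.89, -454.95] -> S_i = -4.68*(-3.14)^i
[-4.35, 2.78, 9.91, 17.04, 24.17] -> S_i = -4.35 + 7.13*i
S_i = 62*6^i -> [62, 372, 2232, 13392, 80352]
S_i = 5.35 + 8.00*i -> [5.35, 13.35, 21.35, 29.35, 37.35]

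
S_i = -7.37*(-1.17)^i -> [-7.37, 8.62, -10.09, 11.8, -13.81]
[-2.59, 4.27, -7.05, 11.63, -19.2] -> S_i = -2.59*(-1.65)^i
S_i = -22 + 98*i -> [-22, 76, 174, 272, 370]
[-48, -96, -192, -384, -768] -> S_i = -48*2^i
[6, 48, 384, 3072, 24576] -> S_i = 6*8^i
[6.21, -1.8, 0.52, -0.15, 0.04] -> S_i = 6.21*(-0.29)^i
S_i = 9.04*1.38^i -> [9.04, 12.48, 17.22, 23.76, 32.79]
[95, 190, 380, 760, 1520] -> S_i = 95*2^i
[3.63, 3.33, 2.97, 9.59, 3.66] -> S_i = Random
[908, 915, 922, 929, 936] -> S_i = 908 + 7*i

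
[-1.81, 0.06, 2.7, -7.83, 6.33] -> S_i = Random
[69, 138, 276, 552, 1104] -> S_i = 69*2^i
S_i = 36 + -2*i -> [36, 34, 32, 30, 28]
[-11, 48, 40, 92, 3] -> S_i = Random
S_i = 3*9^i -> [3, 27, 243, 2187, 19683]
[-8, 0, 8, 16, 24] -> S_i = -8 + 8*i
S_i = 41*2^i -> [41, 82, 164, 328, 656]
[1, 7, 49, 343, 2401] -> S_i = 1*7^i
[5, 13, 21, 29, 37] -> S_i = 5 + 8*i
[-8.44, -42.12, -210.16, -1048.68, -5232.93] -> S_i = -8.44*4.99^i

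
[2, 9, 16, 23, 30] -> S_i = 2 + 7*i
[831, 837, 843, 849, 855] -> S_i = 831 + 6*i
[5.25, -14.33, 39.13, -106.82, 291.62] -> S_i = 5.25*(-2.73)^i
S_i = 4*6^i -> [4, 24, 144, 864, 5184]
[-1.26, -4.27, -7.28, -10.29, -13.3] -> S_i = -1.26 + -3.01*i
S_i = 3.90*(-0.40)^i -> [3.9, -1.56, 0.62, -0.25, 0.1]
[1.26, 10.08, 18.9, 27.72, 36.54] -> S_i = 1.26 + 8.82*i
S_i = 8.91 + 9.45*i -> [8.91, 18.36, 27.81, 37.26, 46.71]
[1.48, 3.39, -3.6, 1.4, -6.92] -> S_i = Random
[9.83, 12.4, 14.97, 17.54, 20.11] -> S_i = 9.83 + 2.57*i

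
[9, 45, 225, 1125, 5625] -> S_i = 9*5^i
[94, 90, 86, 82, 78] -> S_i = 94 + -4*i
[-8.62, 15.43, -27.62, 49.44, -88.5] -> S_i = -8.62*(-1.79)^i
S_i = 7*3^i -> [7, 21, 63, 189, 567]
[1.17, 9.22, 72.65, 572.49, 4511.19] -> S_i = 1.17*7.88^i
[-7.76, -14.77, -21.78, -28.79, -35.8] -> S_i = -7.76 + -7.01*i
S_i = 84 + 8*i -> [84, 92, 100, 108, 116]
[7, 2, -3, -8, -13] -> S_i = 7 + -5*i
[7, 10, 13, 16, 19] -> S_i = 7 + 3*i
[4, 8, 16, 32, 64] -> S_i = 4*2^i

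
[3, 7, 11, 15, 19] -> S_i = 3 + 4*i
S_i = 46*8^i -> [46, 368, 2944, 23552, 188416]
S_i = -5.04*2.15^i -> [-5.04, -10.84, -23.3, -50.09, -107.69]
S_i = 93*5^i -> [93, 465, 2325, 11625, 58125]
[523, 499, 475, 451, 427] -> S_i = 523 + -24*i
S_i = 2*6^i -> [2, 12, 72, 432, 2592]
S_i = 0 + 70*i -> [0, 70, 140, 210, 280]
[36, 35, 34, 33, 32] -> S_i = 36 + -1*i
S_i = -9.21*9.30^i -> [-9.21, -85.65, -796.57, -7408.13, -68895.59]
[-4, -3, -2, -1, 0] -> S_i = -4 + 1*i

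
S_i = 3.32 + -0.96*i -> [3.32, 2.36, 1.4, 0.44, -0.52]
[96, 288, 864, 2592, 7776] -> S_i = 96*3^i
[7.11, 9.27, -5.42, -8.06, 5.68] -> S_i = Random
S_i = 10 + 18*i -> [10, 28, 46, 64, 82]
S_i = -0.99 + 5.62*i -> [-0.99, 4.63, 10.25, 15.87, 21.49]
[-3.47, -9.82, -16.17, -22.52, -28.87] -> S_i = -3.47 + -6.35*i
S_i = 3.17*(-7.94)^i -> [3.17, -25.17, 199.85, -1586.79, 12599.15]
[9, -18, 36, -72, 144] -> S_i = 9*-2^i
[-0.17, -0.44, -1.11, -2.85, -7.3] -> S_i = -0.17*2.56^i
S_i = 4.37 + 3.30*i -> [4.37, 7.67, 10.97, 14.27, 17.57]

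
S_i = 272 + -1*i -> [272, 271, 270, 269, 268]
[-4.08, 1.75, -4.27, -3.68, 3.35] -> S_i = Random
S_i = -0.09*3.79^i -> [-0.09, -0.34, -1.29, -4.9, -18.57]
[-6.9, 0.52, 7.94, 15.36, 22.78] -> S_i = -6.90 + 7.42*i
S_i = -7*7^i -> [-7, -49, -343, -2401, -16807]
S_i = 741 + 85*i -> [741, 826, 911, 996, 1081]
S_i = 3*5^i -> [3, 15, 75, 375, 1875]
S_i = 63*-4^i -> [63, -252, 1008, -4032, 16128]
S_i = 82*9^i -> [82, 738, 6642, 59778, 538002]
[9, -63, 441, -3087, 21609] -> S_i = 9*-7^i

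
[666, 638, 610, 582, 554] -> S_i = 666 + -28*i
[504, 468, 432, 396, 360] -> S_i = 504 + -36*i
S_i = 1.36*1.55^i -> [1.36, 2.11, 3.27, 5.06, 7.85]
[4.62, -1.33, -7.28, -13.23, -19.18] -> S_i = 4.62 + -5.95*i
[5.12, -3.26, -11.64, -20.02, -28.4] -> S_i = 5.12 + -8.38*i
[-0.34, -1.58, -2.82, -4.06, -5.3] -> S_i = -0.34 + -1.24*i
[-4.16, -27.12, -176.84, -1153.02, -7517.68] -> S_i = -4.16*6.52^i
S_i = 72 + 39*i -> [72, 111, 150, 189, 228]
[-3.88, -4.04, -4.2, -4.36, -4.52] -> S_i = -3.88 + -0.16*i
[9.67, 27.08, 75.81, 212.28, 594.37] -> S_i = 9.67*2.80^i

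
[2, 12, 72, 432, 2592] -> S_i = 2*6^i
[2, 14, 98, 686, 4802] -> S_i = 2*7^i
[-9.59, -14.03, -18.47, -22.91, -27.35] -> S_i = -9.59 + -4.44*i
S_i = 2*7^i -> [2, 14, 98, 686, 4802]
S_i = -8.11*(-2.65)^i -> [-8.11, 21.49, -56.95, 150.92, -399.95]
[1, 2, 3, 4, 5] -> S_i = 1 + 1*i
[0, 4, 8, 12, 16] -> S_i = 0 + 4*i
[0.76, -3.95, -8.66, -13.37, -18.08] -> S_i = 0.76 + -4.71*i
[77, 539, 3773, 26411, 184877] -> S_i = 77*7^i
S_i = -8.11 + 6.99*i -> [-8.11, -1.12, 5.87, 12.86, 19.85]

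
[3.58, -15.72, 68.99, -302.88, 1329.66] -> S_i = 3.58*(-4.39)^i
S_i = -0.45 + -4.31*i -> [-0.45, -4.76, -9.07, -13.38, -17.69]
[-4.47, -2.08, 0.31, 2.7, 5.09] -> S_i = -4.47 + 2.39*i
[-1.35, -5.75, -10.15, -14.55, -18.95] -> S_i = -1.35 + -4.40*i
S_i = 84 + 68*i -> [84, 152, 220, 288, 356]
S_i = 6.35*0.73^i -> [6.35, 4.64, 3.38, 2.47, 1.8]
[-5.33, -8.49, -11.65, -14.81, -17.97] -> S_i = -5.33 + -3.16*i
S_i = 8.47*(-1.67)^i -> [8.47, -14.14, 23.62, -39.45, 65.88]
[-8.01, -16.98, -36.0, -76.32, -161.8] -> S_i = -8.01*2.12^i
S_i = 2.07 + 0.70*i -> [2.07, 2.77, 3.47, 4.17, 4.87]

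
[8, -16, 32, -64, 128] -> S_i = 8*-2^i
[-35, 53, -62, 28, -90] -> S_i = Random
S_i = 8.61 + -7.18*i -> [8.61, 1.43, -5.75, -12.93, -20.11]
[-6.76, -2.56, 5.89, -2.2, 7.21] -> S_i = Random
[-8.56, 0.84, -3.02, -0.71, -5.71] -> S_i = Random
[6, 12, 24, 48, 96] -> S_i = 6*2^i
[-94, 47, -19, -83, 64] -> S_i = Random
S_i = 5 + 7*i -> [5, 12, 19, 26, 33]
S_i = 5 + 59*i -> [5, 64, 123, 182, 241]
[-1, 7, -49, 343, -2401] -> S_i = -1*-7^i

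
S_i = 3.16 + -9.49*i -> [3.16, -6.33, -15.82, -25.31, -34.8]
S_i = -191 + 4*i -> [-191, -187, -183, -179, -175]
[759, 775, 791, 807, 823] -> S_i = 759 + 16*i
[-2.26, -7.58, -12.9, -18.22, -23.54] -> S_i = -2.26 + -5.32*i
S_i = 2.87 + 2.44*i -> [2.87, 5.31, 7.75, 10.19, 12.63]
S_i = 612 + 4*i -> [612, 616, 620, 624, 628]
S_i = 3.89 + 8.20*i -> [3.89, 12.09, 20.29, 28.49, 36.69]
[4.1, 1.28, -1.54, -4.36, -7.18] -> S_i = 4.10 + -2.82*i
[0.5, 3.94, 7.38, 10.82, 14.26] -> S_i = 0.50 + 3.44*i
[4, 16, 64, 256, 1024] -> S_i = 4*4^i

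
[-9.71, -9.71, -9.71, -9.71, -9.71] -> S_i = -9.71 + -0.00*i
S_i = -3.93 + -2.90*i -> [-3.93, -6.83, -9.73, -12.63, -15.53]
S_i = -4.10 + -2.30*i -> [-4.1, -6.4, -8.7, -11.0, -13.3]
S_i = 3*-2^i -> [3, -6, 12, -24, 48]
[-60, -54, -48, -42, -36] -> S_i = -60 + 6*i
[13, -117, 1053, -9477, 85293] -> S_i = 13*-9^i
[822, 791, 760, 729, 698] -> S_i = 822 + -31*i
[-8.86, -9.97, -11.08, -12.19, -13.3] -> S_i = -8.86 + -1.11*i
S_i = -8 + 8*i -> [-8, 0, 8, 16, 24]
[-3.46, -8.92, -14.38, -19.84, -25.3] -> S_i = -3.46 + -5.46*i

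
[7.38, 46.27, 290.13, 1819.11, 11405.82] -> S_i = 7.38*6.27^i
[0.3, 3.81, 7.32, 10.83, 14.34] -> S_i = 0.30 + 3.51*i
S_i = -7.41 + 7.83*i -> [-7.41, 0.42, 8.25, 16.08, 23.91]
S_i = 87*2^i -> [87, 174, 348, 696, 1392]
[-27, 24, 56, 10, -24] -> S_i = Random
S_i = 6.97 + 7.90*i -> [6.97, 14.87, 22.77, 30.67, 38.57]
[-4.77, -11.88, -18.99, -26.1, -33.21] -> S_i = -4.77 + -7.11*i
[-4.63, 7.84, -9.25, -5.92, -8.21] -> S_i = Random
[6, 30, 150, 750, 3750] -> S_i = 6*5^i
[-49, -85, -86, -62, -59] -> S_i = Random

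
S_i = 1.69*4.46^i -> [1.69, 7.54, 33.62, 149.93, 668.69]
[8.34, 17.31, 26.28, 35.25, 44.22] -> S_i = 8.34 + 8.97*i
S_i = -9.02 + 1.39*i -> [-9.02, -7.63, -6.24, -4.85, -3.46]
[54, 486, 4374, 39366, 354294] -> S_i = 54*9^i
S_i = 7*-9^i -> [7, -63, 567, -5103, 45927]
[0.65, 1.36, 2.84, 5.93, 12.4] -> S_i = 0.65*2.09^i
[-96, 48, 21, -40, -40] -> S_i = Random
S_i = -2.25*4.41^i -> [-2.25, -9.92, -43.76, -192.97, -851.01]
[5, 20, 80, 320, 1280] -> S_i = 5*4^i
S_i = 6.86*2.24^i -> [6.86, 15.37, 34.42, 77.1, 172.71]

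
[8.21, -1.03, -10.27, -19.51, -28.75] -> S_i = 8.21 + -9.24*i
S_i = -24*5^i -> [-24, -120, -600, -3000, -15000]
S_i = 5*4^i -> [5, 20, 80, 320, 1280]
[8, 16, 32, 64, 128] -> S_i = 8*2^i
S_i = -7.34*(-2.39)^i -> [-7.34, 17.54, -41.93, 100.21, -239.49]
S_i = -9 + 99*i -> [-9, 90, 189, 288, 387]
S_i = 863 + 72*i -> [863, 935, 1007, 1079, 1151]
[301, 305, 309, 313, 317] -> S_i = 301 + 4*i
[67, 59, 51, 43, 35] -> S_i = 67 + -8*i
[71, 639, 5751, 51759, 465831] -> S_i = 71*9^i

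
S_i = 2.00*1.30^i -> [2.0, 2.6, 3.38, 4.39, 5.71]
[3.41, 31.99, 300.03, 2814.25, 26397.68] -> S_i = 3.41*9.38^i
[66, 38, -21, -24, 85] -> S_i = Random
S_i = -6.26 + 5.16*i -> [-6.26, -1.1, 4.06, 9.22, 14.38]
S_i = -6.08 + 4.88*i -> [-6.08, -1.2, 3.68, 8.56, 13.44]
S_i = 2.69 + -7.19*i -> [2.69, -4.5, -11.69, -18.88, -26.07]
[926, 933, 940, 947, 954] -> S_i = 926 + 7*i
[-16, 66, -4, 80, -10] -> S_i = Random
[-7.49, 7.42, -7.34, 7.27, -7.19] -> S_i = -7.49*(-0.99)^i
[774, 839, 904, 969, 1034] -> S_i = 774 + 65*i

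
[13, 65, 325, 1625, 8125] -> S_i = 13*5^i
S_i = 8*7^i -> [8, 56, 392, 2744, 19208]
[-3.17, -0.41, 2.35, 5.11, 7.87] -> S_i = -3.17 + 2.76*i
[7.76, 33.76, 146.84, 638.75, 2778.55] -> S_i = 7.76*4.35^i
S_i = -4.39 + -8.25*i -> [-4.39, -12.64, -20.89, -29.14, -37.39]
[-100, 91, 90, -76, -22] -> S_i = Random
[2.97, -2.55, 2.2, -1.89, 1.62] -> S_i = 2.97*(-0.86)^i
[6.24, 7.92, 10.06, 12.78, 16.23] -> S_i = 6.24*1.27^i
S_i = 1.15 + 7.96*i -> [1.15, 9.11, 17.07, 25.03, 32.99]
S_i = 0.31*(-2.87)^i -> [0.31, -0.89, 2.55, -7.33, 21.03]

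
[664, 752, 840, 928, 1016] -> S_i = 664 + 88*i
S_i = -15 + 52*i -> [-15, 37, 89, 141, 193]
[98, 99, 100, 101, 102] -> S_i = 98 + 1*i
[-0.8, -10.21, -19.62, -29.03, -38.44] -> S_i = -0.80 + -9.41*i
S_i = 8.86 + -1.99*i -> [8.86, 6.87, 4.88, 2.89, 0.9]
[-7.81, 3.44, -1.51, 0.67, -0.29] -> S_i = -7.81*(-0.44)^i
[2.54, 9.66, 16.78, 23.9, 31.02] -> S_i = 2.54 + 7.12*i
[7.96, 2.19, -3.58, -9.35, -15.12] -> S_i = 7.96 + -5.77*i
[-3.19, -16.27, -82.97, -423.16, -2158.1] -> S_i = -3.19*5.10^i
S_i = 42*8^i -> [42, 336, 2688, 21504, 172032]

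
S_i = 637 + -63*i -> [637, 574, 511, 448, 385]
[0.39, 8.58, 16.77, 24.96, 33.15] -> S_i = 0.39 + 8.19*i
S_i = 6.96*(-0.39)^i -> [6.96, -2.71, 1.06, -0.41, 0.16]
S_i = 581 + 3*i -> [581, 584, 587, 590, 593]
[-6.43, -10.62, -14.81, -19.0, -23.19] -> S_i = -6.43 + -4.19*i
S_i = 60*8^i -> [60, 480, 3840, 30720, 245760]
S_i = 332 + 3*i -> [332, 335, 338, 341, 344]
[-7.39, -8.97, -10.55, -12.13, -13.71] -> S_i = -7.39 + -1.58*i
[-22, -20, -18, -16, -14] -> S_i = -22 + 2*i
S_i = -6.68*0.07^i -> [-6.68, -0.47, -0.03, -0.0, -0.0]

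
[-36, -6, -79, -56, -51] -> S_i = Random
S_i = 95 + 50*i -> [95, 145, 195, 245, 295]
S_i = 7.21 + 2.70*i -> [7.21, 9.91, 12.61, 15.31, 18.01]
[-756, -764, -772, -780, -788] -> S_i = -756 + -8*i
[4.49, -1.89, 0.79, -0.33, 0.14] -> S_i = 4.49*(-0.42)^i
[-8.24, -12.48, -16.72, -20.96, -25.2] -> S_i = -8.24 + -4.24*i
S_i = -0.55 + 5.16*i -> [-0.55, 4.61, 9.77, 14.93, 20.09]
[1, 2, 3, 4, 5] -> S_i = 1 + 1*i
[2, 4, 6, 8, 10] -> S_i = 2 + 2*i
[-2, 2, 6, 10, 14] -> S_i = -2 + 4*i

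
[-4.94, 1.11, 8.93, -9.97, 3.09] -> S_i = Random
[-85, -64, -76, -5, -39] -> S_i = Random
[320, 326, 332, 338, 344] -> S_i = 320 + 6*i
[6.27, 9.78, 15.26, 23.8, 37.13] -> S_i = 6.27*1.56^i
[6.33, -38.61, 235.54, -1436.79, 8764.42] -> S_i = 6.33*(-6.10)^i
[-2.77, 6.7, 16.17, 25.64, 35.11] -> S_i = -2.77 + 9.47*i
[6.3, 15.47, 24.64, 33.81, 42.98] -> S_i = 6.30 + 9.17*i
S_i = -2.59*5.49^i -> [-2.59, -14.22, -78.06, -428.57, -2352.82]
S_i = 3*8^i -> [3, 24, 192, 1536, 12288]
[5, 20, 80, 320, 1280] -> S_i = 5*4^i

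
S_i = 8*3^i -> [8, 24, 72, 216, 648]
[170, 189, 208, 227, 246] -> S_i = 170 + 19*i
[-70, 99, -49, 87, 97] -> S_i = Random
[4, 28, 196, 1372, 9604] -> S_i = 4*7^i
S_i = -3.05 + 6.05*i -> [-3.05, 3.0, 9.05, 15.1, 21.15]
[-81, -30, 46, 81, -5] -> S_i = Random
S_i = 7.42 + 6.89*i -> [7.42, 14.31, 21.2, 28.09, 34.98]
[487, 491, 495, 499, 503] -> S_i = 487 + 4*i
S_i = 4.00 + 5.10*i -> [4.0, 9.1, 14.2, 19.3, 24.4]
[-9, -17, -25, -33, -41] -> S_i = -9 + -8*i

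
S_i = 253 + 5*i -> [253, 258, 263, 268, 273]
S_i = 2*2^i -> [2, 4, 8, 16, 32]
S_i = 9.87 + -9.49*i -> [9.87, 0.38, -9.11, -18.6, -28.09]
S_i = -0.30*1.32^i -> [-0.3, -0.4, -0.52, -0.69, -0.91]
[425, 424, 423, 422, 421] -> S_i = 425 + -1*i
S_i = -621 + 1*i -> [-621, -620, -619, -618, -617]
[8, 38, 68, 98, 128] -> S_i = 8 + 30*i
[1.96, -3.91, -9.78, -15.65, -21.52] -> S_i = 1.96 + -5.87*i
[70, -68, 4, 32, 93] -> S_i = Random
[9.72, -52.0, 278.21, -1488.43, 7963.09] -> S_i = 9.72*(-5.35)^i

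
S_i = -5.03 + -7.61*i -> [-5.03, -12.64, -20.25, -27.86, -35.47]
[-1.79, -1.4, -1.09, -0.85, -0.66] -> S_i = -1.79*0.78^i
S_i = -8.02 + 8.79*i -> [-8.02, 0.77, 9.56, 18.35, 27.14]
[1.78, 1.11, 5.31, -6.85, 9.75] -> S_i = Random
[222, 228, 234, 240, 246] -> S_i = 222 + 6*i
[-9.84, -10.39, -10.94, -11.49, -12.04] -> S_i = -9.84 + -0.55*i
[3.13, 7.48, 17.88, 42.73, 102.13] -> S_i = 3.13*2.39^i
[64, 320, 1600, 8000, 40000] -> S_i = 64*5^i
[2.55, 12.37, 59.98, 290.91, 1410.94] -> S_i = 2.55*4.85^i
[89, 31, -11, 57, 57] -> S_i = Random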